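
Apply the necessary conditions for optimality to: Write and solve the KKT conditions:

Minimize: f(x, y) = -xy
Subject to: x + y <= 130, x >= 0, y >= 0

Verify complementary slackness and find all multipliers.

Problem: min -xy s.t. x + y <= 130 (multiplier lambda), x >= 0 (mu_x), y >= 0 (mu_y)
KKT stationarity: -y + lambda - mu_x = 0, -x + lambda - mu_y = 0, with lambda, mu_x, mu_y >= 0
Complementary slackness: lambda*(x + y - 130) = 0, mu_x*x = 0, mu_y*y = 0
If lambda = 0: y = -mu_x <= 0 and x = -mu_y <= 0 force x = y = 0 with f = 0; but x = y = 65 is feasible with f = -4225 < 0, so this is not the minimum. Hence lambda > 0 and x + y = 130.
Try x > 0, y > 0 (so mu_x = mu_y = 0): y = lambda, x = lambda => x = y = lambda
x + y = 130 => 2*lambda = 130 => lambda = 65
x* = y* = 65 > 0, consistent with mu_x = mu_y = 0.
(Any feasible point with x = 0 or y = 0 has f = 0 > -4225, so the minimum is not on those boundaries.)
min(-xy) = -4225 (i.e. max xy = 4225)
Multipliers: lambda = 65, mu_x = 0, mu_y = 0
Complementary slackness: lambda*(x + y - 130) = 65*(65 + 65 - 130) = 0, mu_x*x = 0*65 = 0, mu_y*y = 0*65 = 0. Satisfied.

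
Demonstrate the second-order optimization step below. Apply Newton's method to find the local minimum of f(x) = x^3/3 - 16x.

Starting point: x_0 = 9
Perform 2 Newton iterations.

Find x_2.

f(x) = x^3/3 - 16x
f'(x) = x^2 - 16, f''(x) = 2x
Newton update: x_{n+1} = x_n - (x_n^2 - 16)/(2*x_n)
Step 1: x_0 = 9, f'=65, f''=18, x_1 = 97/18
Step 2: x_1 = 97/18, f'=4225/324, f''=97/9, x_2 = 14593/3492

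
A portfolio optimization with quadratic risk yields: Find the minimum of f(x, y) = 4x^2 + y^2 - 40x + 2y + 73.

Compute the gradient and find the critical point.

f(x,y) = 4x^2 + y^2 - 40x + 2y + 73
df/dx = 8x + (-40) = 0  =>  x = 5
df/dy = 2y + (2) = 0  =>  y = -1
f(5, -1) = 4*(5)^2 + 1*(-1)^2 + -40*(5) + 2*(-1) + 73 = -28
Hessian is diagonal with entries 8, 2 > 0, so this is a minimum.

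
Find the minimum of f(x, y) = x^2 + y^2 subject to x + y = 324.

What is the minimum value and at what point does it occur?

Substitute y = 324 - x into f(x,y) = x^2 + y^2:
g(x) = x^2 + (324 - x)^2 = 2x^2 - 648x + 104976
g'(x) = 4x - 648 = 0  =>  x = 162
y = 324 - 162 = 162
Minimum value = 162^2 + 162^2 = 52488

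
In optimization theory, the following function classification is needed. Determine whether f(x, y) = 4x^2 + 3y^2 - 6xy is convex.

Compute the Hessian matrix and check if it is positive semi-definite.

f(x,y) = 4x^2 + 3y^2 - 6xy
Hessian H = [[8, -6], [-6, 6]]
trace(H) = 14, det(H) = 12
Eigenvalues: (14 +/- sqrt(148)) / 2 = 13.08, 0.9172
Since both eigenvalues > 0, f is convex.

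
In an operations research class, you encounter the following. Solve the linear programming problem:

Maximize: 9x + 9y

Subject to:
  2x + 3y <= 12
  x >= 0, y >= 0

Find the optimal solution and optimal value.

The feasible region has vertices at [(0, 0), (6, 0), (0, 4)].
Checking objective 9x + 9y at each vertex:
  (0, 0): 9*0 + 9*0 = 0
  (6, 0): 9*6 + 9*0 = 54
  (0, 4): 9*0 + 9*4 = 36
Maximum is 54 at (6, 0).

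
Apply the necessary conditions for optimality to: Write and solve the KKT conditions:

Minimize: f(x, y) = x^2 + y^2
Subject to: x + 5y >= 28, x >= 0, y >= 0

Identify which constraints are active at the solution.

KKT conditions for min x^2 + y^2 s.t. 1x + 5y >= 28, x >= 0, y >= 0:
Stationarity: 2x = mu*1 + mu_x, 2y = mu*5 + mu_y, with mu, mu_x, mu_y >= 0
Complementary slackness: mu*(x + 5y - 28) = 0, mu_x*x = 0, mu_y*y = 0
(0, 0) is infeasible (1*0 + 5*0 < 28), so if mu = 0 stationarity would force x = mu_x/2 >= 0, y = mu_y/2 >= 0 with mu_x*x = mu_y*y = 0, i.e. x = y = 0: contradiction. Hence mu > 0 and x + 5y = 28 is active.
Try x > 0, y > 0 (so mu_x = mu_y = 0): x = 1*mu/2, y = 5*mu/2
Substitute: 1*(1*mu/2) + 5*(5*mu/2) = 28
  mu*26/2 = 28 => mu = 28/13
x* = 14/13 > 0, y* = 70/13 > 0, consistent with mu_x = mu_y = 0.
f is convex and the constraints are linear, so this KKT point is the global minimum.
f* = 392/13
Active constraints: x + 5y >= 28 (holds with equality, mu = 28/13 > 0); x >= 0 and y >= 0 are inactive (mu_x = mu_y = 0).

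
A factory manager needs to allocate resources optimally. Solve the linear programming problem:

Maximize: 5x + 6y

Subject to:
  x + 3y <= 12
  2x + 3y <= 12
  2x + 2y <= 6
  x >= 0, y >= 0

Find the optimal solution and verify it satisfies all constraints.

Feasible vertices: (0, 0), (0, 3), (3, 0)
Objective 5x + 6y at each vertex:
  (0, 0): 0
  (0, 3): 18
  (3, 0): 15
Maximum is 18 at (0, 3).
Verify constraints at (x, y) = (0, 3):
  1*0 + 3*3 = 9 <= 12
  2*0 + 3*3 = 9 <= 12
  2*0 + 2*3 = 6 <= 6 (active)
  x = 0 >= 0, y = 3 >= 0. All constraints satisfied.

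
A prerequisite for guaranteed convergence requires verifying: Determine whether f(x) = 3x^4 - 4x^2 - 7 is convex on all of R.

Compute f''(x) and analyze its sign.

f(x) = 3x^4 - 4x^2 - 7
f'(x) = 12x^3 + -8x
f''(x) = 36x^2 + -8
f''(0) = -8 < 0, so not convex near x = 0
Therefore, f is not globally convex on R.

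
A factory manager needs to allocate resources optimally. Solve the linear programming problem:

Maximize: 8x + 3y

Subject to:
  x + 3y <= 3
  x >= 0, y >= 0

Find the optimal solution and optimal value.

The feasible region has vertices at [(0, 0), (3, 0), (0, 1)].
Checking objective 8x + 3y at each vertex:
  (0, 0): 8*0 + 3*0 = 0
  (3, 0): 8*3 + 3*0 = 24
  (0, 1): 8*0 + 3*1 = 3
Maximum is 24 at (3, 0).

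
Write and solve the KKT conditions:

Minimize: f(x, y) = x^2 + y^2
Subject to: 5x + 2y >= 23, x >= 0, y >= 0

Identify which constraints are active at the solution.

KKT conditions for min x^2 + y^2 s.t. 5x + 2y >= 23, x >= 0, y >= 0:
Stationarity: 2x = mu*5 + mu_x, 2y = mu*2 + mu_y, with mu, mu_x, mu_y >= 0
Complementary slackness: mu*(5x + 2y - 23) = 0, mu_x*x = 0, mu_y*y = 0
(0, 0) is infeasible (5*0 + 2*0 < 23), so if mu = 0 stationarity would force x = mu_x/2 >= 0, y = mu_y/2 >= 0 with mu_x*x = mu_y*y = 0, i.e. x = y = 0: contradiction. Hence mu > 0 and 5x + 2y = 23 is active.
Try x > 0, y > 0 (so mu_x = mu_y = 0): x = 5*mu/2, y = 2*mu/2
Substitute: 5*(5*mu/2) + 2*(2*mu/2) = 23
  mu*29/2 = 23 => mu = 46/29
x* = 115/29 > 0, y* = 46/29 > 0, consistent with mu_x = mu_y = 0.
f is convex and the constraints are linear, so this KKT point is the global minimum.
f* = 529/29
Active constraints: 5x + 2y >= 23 (holds with equality, mu = 46/29 > 0); x >= 0 and y >= 0 are inactive (mu_x = mu_y = 0).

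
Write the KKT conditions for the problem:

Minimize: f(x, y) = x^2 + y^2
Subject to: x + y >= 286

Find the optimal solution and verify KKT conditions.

KKT conditions for min x^2 + y^2 s.t. x + y >= 286:
Stationarity: 2x = mu, 2y = mu
So x = y = mu/2.
Complementary slackness: mu*(x + y - 286) = 0
Primal feasibility: x + y >= 286; dual feasibility: mu >= 0
If mu = 0 then x = y = 0, but 0 + 0 < 286 is infeasible, so the constraint is active.
Constraint active: x + y = 2*(mu/2) = 286 => mu = 286
x = y = 143, f = 40898
Verify: stationarity 2*143 = 286 = mu; primal 143 + 143 = 286 >= 286; dual mu = 286 >= 0; complementary slackness 286*(286 - 286) = 0. All KKT conditions hold.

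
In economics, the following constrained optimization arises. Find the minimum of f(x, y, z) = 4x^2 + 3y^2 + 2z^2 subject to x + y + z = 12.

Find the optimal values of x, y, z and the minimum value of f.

Using Lagrange multipliers on f = 4x^2 + 3y^2 + 2z^2 with constraint x + y + z = 12:
Conditions: 2*4*x = lambda, 2*3*y = lambda, 2*2*z = lambda
So x = lambda/8, y = lambda/6, z = lambda/4
Substituting into constraint: lambda * (13/24) = 12
lambda = 288/13
x = 36/13, y = 48/13, z = 72/13
Minimum value = 1728/13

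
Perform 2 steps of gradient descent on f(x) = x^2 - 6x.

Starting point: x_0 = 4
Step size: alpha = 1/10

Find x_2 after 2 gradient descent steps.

f(x) = x^2 - 6x, f'(x) = 2x + (-6)
Step 1: f'(4) = 2, x_1 = 4 - 1/10 * 2 = 19/5
Step 2: f'(19/5) = 8/5, x_2 = 19/5 - 1/10 * 8/5 = 91/25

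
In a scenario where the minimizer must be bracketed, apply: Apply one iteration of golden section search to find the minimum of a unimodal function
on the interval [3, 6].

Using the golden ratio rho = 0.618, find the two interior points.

Golden section search on [3, 6].
Golden ratio rho = 0.618 (approx).
Interior points:
  x_1 = 3 + (1-0.618)*3 = 4.1460
  x_2 = 3 + 0.618*3 = 4.8540
Compare f(x_1) and f(x_2) to determine which subinterval to keep.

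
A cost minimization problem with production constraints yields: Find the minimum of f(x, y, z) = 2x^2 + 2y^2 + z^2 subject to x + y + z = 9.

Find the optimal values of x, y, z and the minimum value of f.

Using Lagrange multipliers on f = 2x^2 + 2y^2 + z^2 with constraint x + y + z = 9:
Conditions: 2*2*x = lambda, 2*2*y = lambda, 2*1*z = lambda
So x = lambda/4, y = lambda/4, z = lambda/2
Substituting into constraint: lambda * (1) = 9
lambda = 9
x = 9/4, y = 9/4, z = 9/2
Minimum value = 81/2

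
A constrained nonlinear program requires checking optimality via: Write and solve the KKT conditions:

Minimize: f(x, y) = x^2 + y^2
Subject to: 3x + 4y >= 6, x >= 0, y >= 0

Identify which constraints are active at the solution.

KKT conditions for min x^2 + y^2 s.t. 3x + 4y >= 6, x >= 0, y >= 0:
Stationarity: 2x = mu*3 + mu_x, 2y = mu*4 + mu_y, with mu, mu_x, mu_y >= 0
Complementary slackness: mu*(3x + 4y - 6) = 0, mu_x*x = 0, mu_y*y = 0
(0, 0) is infeasible (3*0 + 4*0 < 6), so if mu = 0 stationarity would force x = mu_x/2 >= 0, y = mu_y/2 >= 0 with mu_x*x = mu_y*y = 0, i.e. x = y = 0: contradiction. Hence mu > 0 and 3x + 4y = 6 is active.
Try x > 0, y > 0 (so mu_x = mu_y = 0): x = 3*mu/2, y = 4*mu/2
Substitute: 3*(3*mu/2) + 4*(4*mu/2) = 6
  mu*25/2 = 6 => mu = 12/25
x* = 18/25 > 0, y* = 24/25 > 0, consistent with mu_x = mu_y = 0.
f is convex and the constraints are linear, so this KKT point is the global minimum.
f* = 36/25
Active constraints: 3x + 4y >= 6 (holds with equality, mu = 12/25 > 0); x >= 0 and y >= 0 are inactive (mu_x = mu_y = 0).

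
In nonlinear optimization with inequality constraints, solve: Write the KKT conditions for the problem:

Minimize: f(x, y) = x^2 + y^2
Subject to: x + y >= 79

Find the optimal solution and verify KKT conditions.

KKT conditions for min x^2 + y^2 s.t. x + y >= 79:
Stationarity: 2x = mu, 2y = mu
So x = y = mu/2.
Complementary slackness: mu*(x + y - 79) = 0
Primal feasibility: x + y >= 79; dual feasibility: mu >= 0
If mu = 0 then x = y = 0, but 0 + 0 < 79 is infeasible, so the constraint is active.
Constraint active: x + y = 2*(mu/2) = 79 => mu = 79
x = y = 79/2, f = 6241/2
Verify: stationarity 2*(79/2) = 79 = mu; primal 79/2 + 79/2 = 79 >= 79; dual mu = 79 >= 0; complementary slackness 79*(79 - 79) = 0. All KKT conditions hold.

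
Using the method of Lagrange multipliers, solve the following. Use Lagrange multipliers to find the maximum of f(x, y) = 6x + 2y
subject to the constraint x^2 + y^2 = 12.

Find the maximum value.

Set up Lagrange conditions: grad f = lambda * grad g
  6 = 2*lambda*x
  2 = 2*lambda*y
From these: x/y = 6/2, so x = 6t, y = 2t for some t.
Substitute into constraint: (6t)^2 + (2t)^2 = 12
  t^2 * 40 = 12
  t = sqrt(12/40)
Maximum = 6*x + 2*y = (6^2 + 2^2)*t = 40 * sqrt(12/40) = sqrt(480)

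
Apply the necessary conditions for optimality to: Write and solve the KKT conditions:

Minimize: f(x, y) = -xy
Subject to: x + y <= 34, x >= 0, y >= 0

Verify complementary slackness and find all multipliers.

Problem: min -xy s.t. x + y <= 34 (multiplier lambda), x >= 0 (mu_x), y >= 0 (mu_y)
KKT stationarity: -y + lambda - mu_x = 0, -x + lambda - mu_y = 0, with lambda, mu_x, mu_y >= 0
Complementary slackness: lambda*(x + y - 34) = 0, mu_x*x = 0, mu_y*y = 0
If lambda = 0: y = -mu_x <= 0 and x = -mu_y <= 0 force x = y = 0 with f = 0; but x = y = 17 is feasible with f = -289 < 0, so this is not the minimum. Hence lambda > 0 and x + y = 34.
Try x > 0, y > 0 (so mu_x = mu_y = 0): y = lambda, x = lambda => x = y = lambda
x + y = 34 => 2*lambda = 34 => lambda = 17
x* = y* = 17 > 0, consistent with mu_x = mu_y = 0.
(Any feasible point with x = 0 or y = 0 has f = 0 > -289, so the minimum is not on those boundaries.)
min(-xy) = -289 (i.e. max xy = 289)
Multipliers: lambda = 17, mu_x = 0, mu_y = 0
Complementary slackness: lambda*(x + y - 34) = 17*(17 + 17 - 34) = 0, mu_x*x = 0*17 = 0, mu_y*y = 0*17 = 0. Satisfied.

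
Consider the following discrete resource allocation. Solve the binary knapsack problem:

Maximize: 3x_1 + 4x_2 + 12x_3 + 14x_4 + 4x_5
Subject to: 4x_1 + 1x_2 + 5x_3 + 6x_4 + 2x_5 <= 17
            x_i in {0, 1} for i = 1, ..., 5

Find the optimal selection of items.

Items: item 1 (v=3, w=4), item 2 (v=4, w=1), item 3 (v=12, w=5), item 4 (v=14, w=6), item 5 (v=4, w=2)
Capacity: 17
Checking all 32 subsets (w = total weight, v = total value):
  {}: w = 0, v = 0
  {1}: w = 4, v = 3
  {2}: w = 1, v = 4
  {3}: w = 5, v = 12
  {4}: w = 6, v = 14
  {5}: w = 2, v = 4
  {1, 2}: w = 5, v = 7
  {1, 3}: w = 9, v = 15
  {1, 4}: w = 10, v = 17
  {1, 5}: w = 6, v = 7
  {2, 3}: w = 6, v = 16
  {2, 4}: w = 7, v = 18
  {2, 5}: w = 3, v = 8
  {3, 4}: w = 11, v = 26
  {3, 5}: w = 7, v = 16
  {4, 5}: w = 8, v = 18
  {1, 2, 3}: w = 10, v = 19
  {1, 2, 4}: w = 11, v = 21
  {1, 2, 5}: w = 7, v = 11
  {1, 3, 4}: w = 15, v = 29
  {1, 3, 5}: w = 11, v = 19
  {1, 4, 5}: w = 12, v = 21
  {2, 3, 4}: w = 12, v = 30
  {2, 3, 5}: w = 8, v = 20
  {2, 4, 5}: w = 9, v = 22
  {3, 4, 5}: w = 13, v = 30
  {1, 2, 3, 4}: w = 16, v = 33
  {1, 2, 3, 5}: w = 12, v = 23
  {1, 2, 4, 5}: w = 13, v = 25
  {1, 3, 4, 5}: w = 17, v = 33
  {2, 3, 4, 5}: w = 14, v = 34
  {1, 2, 3, 4, 5}: w = 18 > 17, infeasible
Best feasible subset: items [2, 3, 4, 5]
Total weight: 14 <= 17, total value: 34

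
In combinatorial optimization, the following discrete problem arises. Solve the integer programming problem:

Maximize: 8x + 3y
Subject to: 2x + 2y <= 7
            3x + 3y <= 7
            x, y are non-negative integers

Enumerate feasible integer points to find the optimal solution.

Constraint 1: 2x + 2y <= 7
Constraint 2: 3x + 3y <= 7
Feasible x range (need y >= 0): 0 <= x <= min(7/2, 7/3) => x in {0, ..., 2}.
Enumerate feasible integer points row by row (the coefficient of y is 3 > 0, so for each x the largest feasible y gives the best value):
  x = 0: y <= min((7 - 2*0)/2, (7 - 3*0)/3) => y in {0, ..., 2}; best 8*0 + 3*2 = 6
  x = 1: y <= min((7 - 2*1)/2, (7 - 3*1)/3) => y in {0, ..., 1}; best 8*1 + 3*1 = 11
  x = 2: y <= min((7 - 2*2)/2, (7 - 3*2)/3) => y in {0}; best 8*2 + 3*0 = 16
The maximum 8x + 3y = 16 is achieved at x = 2, y = 0.
Check: 2*2 + 2*0 = 4 <= 7 and 3*2 + 3*0 = 6 <= 7.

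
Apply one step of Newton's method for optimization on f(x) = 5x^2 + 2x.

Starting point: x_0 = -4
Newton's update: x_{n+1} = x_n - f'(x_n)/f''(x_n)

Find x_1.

f(x) = 5x^2 + 2x
f'(x) = 10x + (2), f''(x) = 10
Newton step: x_1 = x_0 - f'(x_0)/f''(x_0)
f'(-4) = -38
x_1 = -4 - -38/10 = -1/5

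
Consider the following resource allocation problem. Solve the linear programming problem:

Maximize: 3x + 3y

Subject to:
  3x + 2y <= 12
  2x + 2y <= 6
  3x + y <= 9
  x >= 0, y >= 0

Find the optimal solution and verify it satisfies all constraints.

Feasible vertices: (0, 0), (0, 3), (3, 0)
Objective 3x + 3y at each vertex:
  (0, 0): 0
  (0, 3): 9
  (3, 0): 9
Maximum is 9 at (0, 3).
Verify constraints at (x, y) = (0, 3):
  3*0 + 2*3 = 6 <= 12
  2*0 + 2*3 = 6 <= 6 (active)
  3*0 + 1*3 = 3 <= 9
  x = 0 >= 0, y = 3 >= 0. All constraints satisfied.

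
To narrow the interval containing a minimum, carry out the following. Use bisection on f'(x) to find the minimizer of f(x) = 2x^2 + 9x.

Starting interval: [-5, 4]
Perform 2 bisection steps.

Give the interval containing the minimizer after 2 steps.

Finding critical point of f(x) = 2x^2 + 9x using bisection on f'(x) = 4x + 9.
f'(x) = 0 when x = -9/4.
Starting interval: [-5, 4]
Step 1: mid = -1/2, f'(mid) = 7, new interval = [-5, -1/2]
Step 2: mid = -11/4, f'(mid) = -2, new interval = [-11/4, -1/2]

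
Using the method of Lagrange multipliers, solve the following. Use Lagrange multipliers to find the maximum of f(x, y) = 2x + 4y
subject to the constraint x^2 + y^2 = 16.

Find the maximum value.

Set up Lagrange conditions: grad f = lambda * grad g
  2 = 2*lambda*x
  4 = 2*lambda*y
From these: x/y = 2/4, so x = 2t, y = 4t for some t.
Substitute into constraint: (2t)^2 + (4t)^2 = 16
  t^2 * 20 = 16
  t = sqrt(16/20)
Maximum = 2*x + 4*y = (2^2 + 4^2)*t = 20 * sqrt(16/20) = sqrt(320)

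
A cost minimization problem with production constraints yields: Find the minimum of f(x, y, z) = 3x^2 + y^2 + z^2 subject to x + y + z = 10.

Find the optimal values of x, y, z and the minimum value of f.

Using Lagrange multipliers on f = 3x^2 + y^2 + z^2 with constraint x + y + z = 10:
Conditions: 2*3*x = lambda, 2*1*y = lambda, 2*1*z = lambda
So x = lambda/6, y = lambda/2, z = lambda/2
Substituting into constraint: lambda * (7/6) = 10
lambda = 60/7
x = 10/7, y = 30/7, z = 30/7
Minimum value = 300/7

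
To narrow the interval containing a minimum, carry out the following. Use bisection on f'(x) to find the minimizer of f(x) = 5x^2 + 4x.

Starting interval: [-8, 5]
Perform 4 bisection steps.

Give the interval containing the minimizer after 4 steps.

Finding critical point of f(x) = 5x^2 + 4x using bisection on f'(x) = 10x + 4.
f'(x) = 0 when x = -2/5.
Starting interval: [-8, 5]
Step 1: mid = -3/2, f'(mid) = -11, new interval = [-3/2, 5]
Step 2: mid = 7/4, f'(mid) = 43/2, new interval = [-3/2, 7/4]
Step 3: mid = 1/8, f'(mid) = 21/4, new interval = [-3/2, 1/8]
Step 4: mid = -11/16, f'(mid) = -23/8, new interval = [-11/16, 1/8]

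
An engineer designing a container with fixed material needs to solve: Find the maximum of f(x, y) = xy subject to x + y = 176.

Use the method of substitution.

Substitute y = 176 - x into f(x,y) = xy:
g(x) = x(176 - x) = 176x - x^2
g'(x) = 176 - 2x = 0  =>  x = 88
y = 176 - 88 = 88
Maximum value = 88 * 88 = 7744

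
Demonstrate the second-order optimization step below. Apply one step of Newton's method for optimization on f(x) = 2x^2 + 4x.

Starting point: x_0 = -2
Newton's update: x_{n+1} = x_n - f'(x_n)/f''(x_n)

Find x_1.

f(x) = 2x^2 + 4x
f'(x) = 4x + (4), f''(x) = 4
Newton step: x_1 = x_0 - f'(x_0)/f''(x_0)
f'(-2) = -4
x_1 = -2 - -4/4 = -1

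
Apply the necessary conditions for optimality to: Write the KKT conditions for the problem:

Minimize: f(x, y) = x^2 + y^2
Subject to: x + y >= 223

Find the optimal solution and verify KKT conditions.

KKT conditions for min x^2 + y^2 s.t. x + y >= 223:
Stationarity: 2x = mu, 2y = mu
So x = y = mu/2.
Complementary slackness: mu*(x + y - 223) = 0
Primal feasibility: x + y >= 223; dual feasibility: mu >= 0
If mu = 0 then x = y = 0, but 0 + 0 < 223 is infeasible, so the constraint is active.
Constraint active: x + y = 2*(mu/2) = 223 => mu = 223
x = y = 223/2, f = 49729/2
Verify: stationarity 2*(223/2) = 223 = mu; primal 223/2 + 223/2 = 223 >= 223; dual mu = 223 >= 0; complementary slackness 223*(223 - 223) = 0. All KKT conditions hold.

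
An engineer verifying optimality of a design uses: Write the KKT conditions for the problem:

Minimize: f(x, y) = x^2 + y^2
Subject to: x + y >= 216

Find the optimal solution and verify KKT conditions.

KKT conditions for min x^2 + y^2 s.t. x + y >= 216:
Stationarity: 2x = mu, 2y = mu
So x = y = mu/2.
Complementary slackness: mu*(x + y - 216) = 0
Primal feasibility: x + y >= 216; dual feasibility: mu >= 0
If mu = 0 then x = y = 0, but 0 + 0 < 216 is infeasible, so the constraint is active.
Constraint active: x + y = 2*(mu/2) = 216 => mu = 216
x = y = 108, f = 23328
Verify: stationarity 2*108 = 216 = mu; primal 108 + 108 = 216 >= 216; dual mu = 216 >= 0; complementary slackness 216*(216 - 216) = 0. All KKT conditions hold.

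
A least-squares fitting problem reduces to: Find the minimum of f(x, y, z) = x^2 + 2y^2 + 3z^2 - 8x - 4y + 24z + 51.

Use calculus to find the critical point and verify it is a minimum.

f(x,y,z) = x^2 + 2y^2 + 3z^2 - 8x - 4y + 24z + 51
df/dx = 2x + (-8) = 0 => x = 4
df/dy = 4y + (-4) = 0 => y = 1
df/dz = 6z + (24) = 0 => z = -4
f(4,1,-4) = 1*(4)^2 + 2*(1)^2 + 3*(-4)^2 + -8*(4) + -4*(1) + 24*(-4) + 51 = -15
Hessian is diagonal with entries 2, 4, 6 > 0, confirmed minimum.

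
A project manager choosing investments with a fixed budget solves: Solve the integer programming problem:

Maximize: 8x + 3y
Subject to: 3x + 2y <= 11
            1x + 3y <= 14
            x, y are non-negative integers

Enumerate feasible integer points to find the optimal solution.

Constraint 1: 3x + 2y <= 11
Constraint 2: 1x + 3y <= 14
Feasible x range (need y >= 0): 0 <= x <= min(11/3, 14/1) => x in {0, ..., 3}.
Enumerate feasible integer points row by row (the coefficient of y is 3 > 0, so for each x the largest feasible y gives the best value):
  x = 0: y <= min((11 - 3*0)/2, (14 - 1*0)/3) => y in {0, ..., 4}; best 8*0 + 3*4 = 12
  x = 1: y <= min((11 - 3*1)/2, (14 - 1*1)/3) => y in {0, ..., 4}; best 8*1 + 3*4 = 20
  x = 2: y <= min((11 - 3*2)/2, (14 - 1*2)/3) => y in {0, ..., 2}; best 8*2 + 3*2 = 22
  x = 3: y <= min((11 - 3*3)/2, (14 - 1*3)/3) => y in {0, ..., 1}; best 8*3 + 3*1 = 27
The maximum 8x + 3y = 27 is achieved at x = 3, y = 1.
Check: 3*3 + 2*1 = 11 <= 11 and 1*3 + 3*1 = 6 <= 14.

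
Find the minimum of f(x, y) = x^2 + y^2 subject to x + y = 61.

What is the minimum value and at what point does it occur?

Substitute y = 61 - x into f(x,y) = x^2 + y^2:
g(x) = x^2 + (61 - x)^2 = 2x^2 - 122x + 3721
g'(x) = 4x - 122 = 0  =>  x = 61/2
y = 61 - 61/2 = 61/2
Minimum value = (61/2)^2 + (61/2)^2 = 3721/2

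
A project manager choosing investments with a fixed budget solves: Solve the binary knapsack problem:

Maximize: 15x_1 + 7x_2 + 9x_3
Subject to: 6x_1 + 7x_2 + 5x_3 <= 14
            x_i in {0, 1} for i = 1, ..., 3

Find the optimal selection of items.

Items: item 1 (v=15, w=6), item 2 (v=7, w=7), item 3 (v=9, w=5)
Capacity: 14
Checking all 8 subsets (w = total weight, v = total value):
  {}: w = 0, v = 0
  {1}: w = 6, v = 15
  {2}: w = 7, v = 7
  {3}: w = 5, v = 9
  {1, 2}: w = 13, v = 22
  {1, 3}: w = 11, v = 24
  {2, 3}: w = 12, v = 16
  {1, 2, 3}: w = 18 > 14, infeasible
Best feasible subset: items [1, 3]
Total weight: 11 <= 14, total value: 24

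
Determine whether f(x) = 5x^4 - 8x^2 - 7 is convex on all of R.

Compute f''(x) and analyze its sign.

f(x) = 5x^4 - 8x^2 - 7
f'(x) = 20x^3 + -16x
f''(x) = 60x^2 + -16
f''(0) = -16 < 0, so not convex near x = 0
Therefore, f is not globally convex on R.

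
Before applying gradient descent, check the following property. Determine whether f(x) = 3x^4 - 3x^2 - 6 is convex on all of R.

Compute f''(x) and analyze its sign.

f(x) = 3x^4 - 3x^2 - 6
f'(x) = 12x^3 + -6x
f''(x) = 36x^2 + -6
f''(0) = -6 < 0, so not convex near x = 0
Therefore, f is not globally convex on R.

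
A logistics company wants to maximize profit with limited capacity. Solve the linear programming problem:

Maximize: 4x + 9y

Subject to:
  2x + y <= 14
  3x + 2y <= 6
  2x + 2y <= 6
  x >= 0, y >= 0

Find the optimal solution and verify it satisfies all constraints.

Feasible vertices: (0, 0), (0, 3), (2, 0)
Objective 4x + 9y at each vertex:
  (0, 0): 0
  (0, 3): 27
  (2, 0): 8
Maximum is 27 at (0, 3).
Verify constraints at (x, y) = (0, 3):
  2*0 + 1*3 = 3 <= 14
  3*0 + 2*3 = 6 <= 6 (active)
  2*0 + 2*3 = 6 <= 6 (active)
  x = 0 >= 0, y = 3 >= 0. All constraints satisfied.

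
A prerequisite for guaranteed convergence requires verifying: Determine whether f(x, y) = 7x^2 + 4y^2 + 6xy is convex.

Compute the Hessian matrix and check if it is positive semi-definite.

f(x,y) = 7x^2 + 4y^2 + 6xy
Hessian H = [[14, 6], [6, 8]]
trace(H) = 22, det(H) = 76
Eigenvalues: (22 +/- sqrt(180)) / 2 = 17.71, 4.292
Since both eigenvalues > 0, f is convex.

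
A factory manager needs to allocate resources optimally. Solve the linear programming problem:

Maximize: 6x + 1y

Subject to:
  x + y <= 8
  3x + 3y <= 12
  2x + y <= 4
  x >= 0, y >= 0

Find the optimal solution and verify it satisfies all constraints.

Feasible vertices: (0, 0), (0, 4), (2, 0)
Objective 6x + 1y at each vertex:
  (0, 0): 0
  (0, 4): 4
  (2, 0): 12
Maximum is 12 at (2, 0).
Verify constraints at (x, y) = (2, 0):
  1*2 + 1*0 = 2 <= 8
  3*2 + 3*0 = 6 <= 12
  2*2 + 1*0 = 4 <= 4 (active)
  x = 2 >= 0, y = 0 >= 0. All constraints satisfied.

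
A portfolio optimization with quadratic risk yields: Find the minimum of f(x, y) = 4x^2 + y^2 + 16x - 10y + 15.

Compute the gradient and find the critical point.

f(x,y) = 4x^2 + y^2 + 16x - 10y + 15
df/dx = 8x + (16) = 0  =>  x = -2
df/dy = 2y + (-10) = 0  =>  y = 5
f(-2, 5) = 4*(-2)^2 + 1*(5)^2 + 16*(-2) + -10*(5) + 15 = -26
Hessian is diagonal with entries 8, 2 > 0, so this is a minimum.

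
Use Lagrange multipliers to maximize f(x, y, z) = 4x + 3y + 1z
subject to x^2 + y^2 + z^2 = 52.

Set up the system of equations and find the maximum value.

Lagrange conditions: 4 = 2*lambda*x, 3 = 2*lambda*y, 1 = 2*lambda*z
So x:4 = y:3 = z:1, i.e. x = 4t, y = 3t, z = 1t
Constraint: t^2*(4^2 + 3^2 + 1^2) = 52
  t^2 * 26 = 52  =>  t = sqrt(2)
Maximum = 4*4t + 3*3t + 1*1t = 26*sqrt(2) = sqrt(1352)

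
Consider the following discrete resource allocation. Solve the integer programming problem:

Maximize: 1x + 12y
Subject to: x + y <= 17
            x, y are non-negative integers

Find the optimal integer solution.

Objective: 1x + 12y, constraint: x + y <= 17
Coefficient of y is 12 > coefficient of x is 1, so allocate the entire budget to y.
Optimal: x = 0, y = 17, value = 204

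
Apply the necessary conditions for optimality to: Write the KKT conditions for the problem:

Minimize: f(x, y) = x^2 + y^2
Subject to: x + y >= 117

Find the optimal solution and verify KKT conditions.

KKT conditions for min x^2 + y^2 s.t. x + y >= 117:
Stationarity: 2x = mu, 2y = mu
So x = y = mu/2.
Complementary slackness: mu*(x + y - 117) = 0
Primal feasibility: x + y >= 117; dual feasibility: mu >= 0
If mu = 0 then x = y = 0, but 0 + 0 < 117 is infeasible, so the constraint is active.
Constraint active: x + y = 2*(mu/2) = 117 => mu = 117
x = y = 117/2, f = 13689/2
Verify: stationarity 2*(117/2) = 117 = mu; primal 117/2 + 117/2 = 117 >= 117; dual mu = 117 >= 0; complementary slackness 117*(117 - 117) = 0. All KKT conditions hold.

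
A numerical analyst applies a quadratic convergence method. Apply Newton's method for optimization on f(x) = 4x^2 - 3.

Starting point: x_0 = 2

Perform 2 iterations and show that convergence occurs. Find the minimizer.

f(x) = 4x^2 - 3, f'(x) = 8x + (0), f''(x) = 8
Step 1: f'(2) = 16, x_1 = 2 - 16/8 = 0
Step 2: f'(0) = 0, x_2 = 0 (converged)
Newton's method converges in 1 step for quadratics.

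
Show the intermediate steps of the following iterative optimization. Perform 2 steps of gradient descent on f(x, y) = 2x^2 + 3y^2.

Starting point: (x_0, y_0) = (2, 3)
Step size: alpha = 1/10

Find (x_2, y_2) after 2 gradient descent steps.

f(x,y) = 2x^2 + 3y^2
grad_x = 4x + 0y, grad_y = 6y + 0x
Step 1: grad = (8, 18), (6/5, 6/5)
Step 2: grad = (24/5, 36/5), (18/25, 12/25)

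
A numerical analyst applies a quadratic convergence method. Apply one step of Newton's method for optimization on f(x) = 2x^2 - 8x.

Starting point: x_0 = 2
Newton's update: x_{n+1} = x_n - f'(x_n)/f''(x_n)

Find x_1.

f(x) = 2x^2 - 8x
f'(x) = 4x + (-8), f''(x) = 4
Newton step: x_1 = x_0 - f'(x_0)/f''(x_0)
f'(2) = 0
x_1 = 2 - 0/4 = 2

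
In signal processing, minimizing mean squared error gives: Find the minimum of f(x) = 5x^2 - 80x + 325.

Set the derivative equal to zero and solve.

f(x) = 5x^2 - 80x + 325
f'(x) = 10x + (-80) = 0
x = 80/10 = 8
f(8) = 5
Since f''(x) = 10 > 0, this is a minimum.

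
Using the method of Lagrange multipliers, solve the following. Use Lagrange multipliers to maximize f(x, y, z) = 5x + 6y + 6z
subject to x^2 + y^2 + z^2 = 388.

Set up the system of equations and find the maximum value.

Lagrange conditions: 5 = 2*lambda*x, 6 = 2*lambda*y, 6 = 2*lambda*z
So x:5 = y:6 = z:6, i.e. x = 5t, y = 6t, z = 6t
Constraint: t^2*(5^2 + 6^2 + 6^2) = 388
  t^2 * 97 = 388  =>  t = sqrt(4)
Maximum = 5*5t + 6*6t + 6*6t = 97*sqrt(4) = 194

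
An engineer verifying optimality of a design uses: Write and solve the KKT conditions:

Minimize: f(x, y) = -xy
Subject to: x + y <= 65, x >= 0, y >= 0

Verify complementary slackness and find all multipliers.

Problem: min -xy s.t. x + y <= 65 (multiplier lambda), x >= 0 (mu_x), y >= 0 (mu_y)
KKT stationarity: -y + lambda - mu_x = 0, -x + lambda - mu_y = 0, with lambda, mu_x, mu_y >= 0
Complementary slackness: lambda*(x + y - 65) = 0, mu_x*x = 0, mu_y*y = 0
If lambda = 0: y = -mu_x <= 0 and x = -mu_y <= 0 force x = y = 0 with f = 0; but x = y = 65/2 is feasible with f = -4225/4 < 0, so this is not the minimum. Hence lambda > 0 and x + y = 65.
Try x > 0, y > 0 (so mu_x = mu_y = 0): y = lambda, x = lambda => x = y = lambda
x + y = 65 => 2*lambda = 65 => lambda = 65/2
x* = y* = 65/2 > 0, consistent with mu_x = mu_y = 0.
(Any feasible point with x = 0 or y = 0 has f = 0 > -4225/4, so the minimum is not on those boundaries.)
min(-xy) = -4225/4 (i.e. max xy = 4225/4)
Multipliers: lambda = 65/2, mu_x = 0, mu_y = 0
Complementary slackness: lambda*(x + y - 65) = 65/2*(65/2 + 65/2 - 65) = 0, mu_x*x = 0*65/2 = 0, mu_y*y = 0*65/2 = 0. Satisfied.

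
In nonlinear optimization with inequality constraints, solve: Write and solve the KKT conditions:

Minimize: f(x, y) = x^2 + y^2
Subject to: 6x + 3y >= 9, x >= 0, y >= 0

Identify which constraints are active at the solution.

KKT conditions for min x^2 + y^2 s.t. 6x + 3y >= 9, x >= 0, y >= 0:
Stationarity: 2x = mu*6 + mu_x, 2y = mu*3 + mu_y, with mu, mu_x, mu_y >= 0
Complementary slackness: mu*(6x + 3y - 9) = 0, mu_x*x = 0, mu_y*y = 0
(0, 0) is infeasible (6*0 + 3*0 < 9), so if mu = 0 stationarity would force x = mu_x/2 >= 0, y = mu_y/2 >= 0 with mu_x*x = mu_y*y = 0, i.e. x = y = 0: contradiction. Hence mu > 0 and 6x + 3y = 9 is active.
Try x > 0, y > 0 (so mu_x = mu_y = 0): x = 6*mu/2, y = 3*mu/2
Substitute: 6*(6*mu/2) + 3*(3*mu/2) = 9
  mu*45/2 = 9 => mu = 2/5
x* = 6/5 > 0, y* = 3/5 > 0, consistent with mu_x = mu_y = 0.
f is convex and the constraints are linear, so this KKT point is the global minimum.
f* = 9/5
Active constraints: 6x + 3y >= 9 (holds with equality, mu = 2/5 > 0); x >= 0 and y >= 0 are inactive (mu_x = mu_y = 0).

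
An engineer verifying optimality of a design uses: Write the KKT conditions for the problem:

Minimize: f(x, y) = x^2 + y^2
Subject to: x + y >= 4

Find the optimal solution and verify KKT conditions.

KKT conditions for min x^2 + y^2 s.t. x + y >= 4:
Stationarity: 2x = mu, 2y = mu
So x = y = mu/2.
Complementary slackness: mu*(x + y - 4) = 0
Primal feasibility: x + y >= 4; dual feasibility: mu >= 0
If mu = 0 then x = y = 0, but 0 + 0 < 4 is infeasible, so the constraint is active.
Constraint active: x + y = 2*(mu/2) = 4 => mu = 4
x = y = 2, f = 8
Verify: stationarity 2*2 = 4 = mu; primal 2 + 2 = 4 >= 4; dual mu = 4 >= 0; complementary slackness 4*(4 - 4) = 0. All KKT conditions hold.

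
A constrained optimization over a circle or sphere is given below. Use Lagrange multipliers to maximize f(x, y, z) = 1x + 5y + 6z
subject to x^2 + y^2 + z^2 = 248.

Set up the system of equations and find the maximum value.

Lagrange conditions: 1 = 2*lambda*x, 5 = 2*lambda*y, 6 = 2*lambda*z
So x:1 = y:5 = z:6, i.e. x = 1t, y = 5t, z = 6t
Constraint: t^2*(1^2 + 5^2 + 6^2) = 248
  t^2 * 62 = 248  =>  t = sqrt(4)
Maximum = 1*1t + 5*5t + 6*6t = 62*sqrt(4) = 124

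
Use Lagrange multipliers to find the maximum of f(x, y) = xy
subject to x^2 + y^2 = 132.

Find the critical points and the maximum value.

Lagrange conditions: y = 2*lambda*x and x = 2*lambda*y
If x = 0 then y = 0, violating the constraint, so x, y != 0.
Dividing: y/x = x/y => x^2 = y^2 => y = x or y = -x
Constraint: 2x^2 = 132 => x^2 = 66 => x = +/-sqrt(66)
Critical points: (sqrt(66), sqrt(66)), (-sqrt(66), -sqrt(66)), (sqrt(66), -sqrt(66)), (-sqrt(66), sqrt(66))
  y = x:  xy = x^2 = 66  at (sqrt(66), sqrt(66)) and (-sqrt(66), -sqrt(66))
  y = -x: xy = -x^2 = -66 at (sqrt(66), -sqrt(66)) and (-sqrt(66), sqrt(66))
Maximum xy = 66 at (sqrt(66), sqrt(66)) and (-sqrt(66), -sqrt(66))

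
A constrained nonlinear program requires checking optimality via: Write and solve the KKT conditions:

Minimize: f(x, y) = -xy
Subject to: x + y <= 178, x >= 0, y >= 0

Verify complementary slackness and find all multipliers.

Problem: min -xy s.t. x + y <= 178 (multiplier lambda), x >= 0 (mu_x), y >= 0 (mu_y)
KKT stationarity: -y + lambda - mu_x = 0, -x + lambda - mu_y = 0, with lambda, mu_x, mu_y >= 0
Complementary slackness: lambda*(x + y - 178) = 0, mu_x*x = 0, mu_y*y = 0
If lambda = 0: y = -mu_x <= 0 and x = -mu_y <= 0 force x = y = 0 with f = 0; but x = y = 89 is feasible with f = -7921 < 0, so this is not the minimum. Hence lambda > 0 and x + y = 178.
Try x > 0, y > 0 (so mu_x = mu_y = 0): y = lambda, x = lambda => x = y = lambda
x + y = 178 => 2*lambda = 178 => lambda = 89
x* = y* = 89 > 0, consistent with mu_x = mu_y = 0.
(Any feasible point with x = 0 or y = 0 has f = 0 > -7921, so the minimum is not on those boundaries.)
min(-xy) = -7921 (i.e. max xy = 7921)
Multipliers: lambda = 89, mu_x = 0, mu_y = 0
Complementary slackness: lambda*(x + y - 178) = 89*(89 + 89 - 178) = 0, mu_x*x = 0*89 = 0, mu_y*y = 0*89 = 0. Satisfied.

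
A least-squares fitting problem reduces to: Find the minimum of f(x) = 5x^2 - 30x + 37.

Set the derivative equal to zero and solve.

f(x) = 5x^2 - 30x + 37
f'(x) = 10x + (-30) = 0
x = 30/10 = 3
f(3) = -8
Since f''(x) = 10 > 0, this is a minimum.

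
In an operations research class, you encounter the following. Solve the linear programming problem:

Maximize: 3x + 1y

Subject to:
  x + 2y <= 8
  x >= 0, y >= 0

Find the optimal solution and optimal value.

The feasible region has vertices at [(0, 0), (8, 0), (0, 4)].
Checking objective 3x + 1y at each vertex:
  (0, 0): 3*0 + 1*0 = 0
  (8, 0): 3*8 + 1*0 = 24
  (0, 4): 3*0 + 1*4 = 4
Maximum is 24 at (8, 0).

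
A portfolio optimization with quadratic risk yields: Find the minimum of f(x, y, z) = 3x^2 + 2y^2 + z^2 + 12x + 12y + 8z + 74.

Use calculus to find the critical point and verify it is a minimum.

f(x,y,z) = 3x^2 + 2y^2 + z^2 + 12x + 12y + 8z + 74
df/dx = 6x + (12) = 0 => x = -2
df/dy = 4y + (12) = 0 => y = -3
df/dz = 2z + (8) = 0 => z = -4
f(-2,-3,-4) = 3*(-2)^2 + 2*(-3)^2 + 1*(-4)^2 + 12*(-2) + 12*(-3) + 8*(-4) + 74 = 28
Hessian is diagonal with entries 6, 4, 2 > 0, confirmed minimum.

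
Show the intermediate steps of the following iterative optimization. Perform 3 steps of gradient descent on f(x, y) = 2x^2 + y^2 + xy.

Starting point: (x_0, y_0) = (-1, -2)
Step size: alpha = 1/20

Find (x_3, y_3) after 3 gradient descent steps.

f(x,y) = 2x^2 + y^2 + xy
grad_x = 4x + 1y, grad_y = 2y + 1x
Step 1: grad = (-6, -5), (-7/10, -7/4)
Step 2: grad = (-91/20, -21/5), (-189/400, -77/50)
Step 3: grad = (-343/100, -1421/400), (-301/1000, -10899/8000)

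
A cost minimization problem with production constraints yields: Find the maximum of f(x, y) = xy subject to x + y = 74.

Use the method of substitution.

Substitute y = 74 - x into f(x,y) = xy:
g(x) = x(74 - x) = 74x - x^2
g'(x) = 74 - 2x = 0  =>  x = 37
y = 74 - 37 = 37
Maximum value = 37 * 37 = 1369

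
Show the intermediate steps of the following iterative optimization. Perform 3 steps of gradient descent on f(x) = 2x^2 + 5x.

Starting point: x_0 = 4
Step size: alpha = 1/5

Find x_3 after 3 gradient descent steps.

f(x) = 2x^2 + 5x, f'(x) = 4x + (5)
Step 1: f'(4) = 21, x_1 = 4 - 1/5 * 21 = -1/5
Step 2: f'(-1/5) = 21/5, x_2 = -1/5 - 1/5 * 21/5 = -26/25
Step 3: f'(-26/25) = 21/25, x_3 = -26/25 - 1/5 * 21/25 = -151/125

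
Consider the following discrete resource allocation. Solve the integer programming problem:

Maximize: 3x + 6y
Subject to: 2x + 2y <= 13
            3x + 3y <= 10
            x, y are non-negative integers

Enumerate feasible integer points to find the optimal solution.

Constraint 1: 2x + 2y <= 13
Constraint 2: 3x + 3y <= 10
Feasible x range (need y >= 0): 0 <= x <= min(13/2, 10/3) => x in {0, ..., 3}.
Enumerate feasible integer points row by row (the coefficient of y is 6 > 0, so for each x the largest feasible y gives the best value):
  x = 0: y <= min((13 - 2*0)/2, (10 - 3*0)/3) => y in {0, ..., 3}; best 3*0 + 6*3 = 18
  x = 1: y <= min((13 - 2*1)/2, (10 - 3*1)/3) => y in {0, ..., 2}; best 3*1 + 6*2 = 15
  x = 2: y <= min((13 - 2*2)/2, (10 - 3*2)/3) => y in {0, ..., 1}; best 3*2 + 6*1 = 12
  x = 3: y <= min((13 - 2*3)/2, (10 - 3*3)/3) => y in {0}; best 3*3 + 6*0 = 9
The maximum 3x + 6y = 18 is achieved at x = 0, y = 3.
Check: 2*0 + 2*3 = 6 <= 13 and 3*0 + 3*3 = 9 <= 10.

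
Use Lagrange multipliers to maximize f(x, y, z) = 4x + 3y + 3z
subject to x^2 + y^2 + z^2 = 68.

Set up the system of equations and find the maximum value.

Lagrange conditions: 4 = 2*lambda*x, 3 = 2*lambda*y, 3 = 2*lambda*z
So x:4 = y:3 = z:3, i.e. x = 4t, y = 3t, z = 3t
Constraint: t^2*(4^2 + 3^2 + 3^2) = 68
  t^2 * 34 = 68  =>  t = sqrt(2)
Maximum = 4*4t + 3*3t + 3*3t = 34*sqrt(2) = sqrt(2312)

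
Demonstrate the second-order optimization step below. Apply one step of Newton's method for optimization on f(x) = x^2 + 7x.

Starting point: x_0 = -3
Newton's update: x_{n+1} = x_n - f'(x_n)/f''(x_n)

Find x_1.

f(x) = x^2 + 7x
f'(x) = 2x + (7), f''(x) = 2
Newton step: x_1 = x_0 - f'(x_0)/f''(x_0)
f'(-3) = 1
x_1 = -3 - 1/2 = -7/2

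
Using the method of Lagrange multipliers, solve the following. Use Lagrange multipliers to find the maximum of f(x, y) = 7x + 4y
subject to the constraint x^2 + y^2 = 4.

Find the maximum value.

Set up Lagrange conditions: grad f = lambda * grad g
  7 = 2*lambda*x
  4 = 2*lambda*y
From these: x/y = 7/4, so x = 7t, y = 4t for some t.
Substitute into constraint: (7t)^2 + (4t)^2 = 4
  t^2 * 65 = 4
  t = sqrt(4/65)
Maximum = 7*x + 4*y = (7^2 + 4^2)*t = 65 * sqrt(4/65) = sqrt(260)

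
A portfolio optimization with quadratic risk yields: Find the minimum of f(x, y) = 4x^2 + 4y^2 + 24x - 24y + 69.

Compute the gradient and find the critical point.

f(x,y) = 4x^2 + 4y^2 + 24x - 24y + 69
df/dx = 8x + (24) = 0  =>  x = -3
df/dy = 8y + (-24) = 0  =>  y = 3
f(-3, 3) = 4*(-3)^2 + 4*(3)^2 + 24*(-3) + -24*(3) + 69 = -3
Hessian is diagonal with entries 8, 8 > 0, so this is a minimum.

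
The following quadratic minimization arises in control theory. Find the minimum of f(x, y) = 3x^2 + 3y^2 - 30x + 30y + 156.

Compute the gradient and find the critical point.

f(x,y) = 3x^2 + 3y^2 - 30x + 30y + 156
df/dx = 6x + (-30) = 0  =>  x = 5
df/dy = 6y + (30) = 0  =>  y = -5
f(5, -5) = 3*(5)^2 + 3*(-5)^2 + -30*(5) + 30*(-5) + 156 = 6
Hessian is diagonal with entries 6, 6 > 0, so this is a minimum.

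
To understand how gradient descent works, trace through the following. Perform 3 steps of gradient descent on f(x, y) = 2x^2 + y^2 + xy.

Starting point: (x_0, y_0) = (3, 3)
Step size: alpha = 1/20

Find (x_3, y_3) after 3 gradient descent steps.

f(x,y) = 2x^2 + y^2 + xy
grad_x = 4x + 1y, grad_y = 2y + 1x
Step 1: grad = (15, 9), (9/4, 51/20)
Step 2: grad = (231/20, 147/20), (669/400, 873/400)
Step 3: grad = (3549/400, 483/80), (9831/8000, 3009/1600)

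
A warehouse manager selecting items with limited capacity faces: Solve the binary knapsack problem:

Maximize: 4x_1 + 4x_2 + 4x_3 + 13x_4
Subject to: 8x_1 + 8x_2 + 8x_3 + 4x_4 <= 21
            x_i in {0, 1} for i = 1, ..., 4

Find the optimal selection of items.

Items: item 1 (v=4, w=8), item 2 (v=4, w=8), item 3 (v=4, w=8), item 4 (v=13, w=4)
Capacity: 21
Checking all 16 subsets (w = total weight, v = total value):
  {}: w = 0, v = 0
  {1}: w = 8, v = 4
  {2}: w = 8, v = 4
  {3}: w = 8, v = 4
  {4}: w = 4, v = 13
  {1, 2}: w = 16, v = 8
  {1, 3}: w = 16, v = 8
  {1, 4}: w = 12, v = 17
  {2, 3}: w = 16, v = 8
  {2, 4}: w = 12, v = 17
  {3, 4}: w = 12, v = 17
  {1, 2, 3}: w = 24 > 21, infeasible
  {1, 2, 4}: w = 20, v = 21
  {1, 3, 4}: w = 20, v = 21
  {2, 3, 4}: w = 20, v = 21
  {1, 2, 3, 4}: w = 28 > 21, infeasible
Best feasible subset: items [1, 2, 4]
(The same value 21 is also attained by {1, 3, 4}, {2, 3, 4}.)
Total weight: 20 <= 21, total value: 21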